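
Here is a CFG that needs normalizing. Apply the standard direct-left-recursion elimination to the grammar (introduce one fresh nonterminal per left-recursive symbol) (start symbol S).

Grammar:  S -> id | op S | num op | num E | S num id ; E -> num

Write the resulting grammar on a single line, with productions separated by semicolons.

S is directly left-recursive.
For S: α = {num id}, β = {id, op S, num op, num E}. Rewrite as S → β S' and S' → α S' | ε.

S -> id S' | op S S' | num op S' | num E S'; E -> num; S' -> num id S' | epsilon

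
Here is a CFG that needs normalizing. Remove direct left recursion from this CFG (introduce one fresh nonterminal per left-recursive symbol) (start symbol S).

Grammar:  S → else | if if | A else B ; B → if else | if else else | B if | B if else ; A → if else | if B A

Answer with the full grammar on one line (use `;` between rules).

Directly left-recursive nonterminal: B.
For B: α = {if, if else}, β = {if else, if else else}. Rewrite as B → β B' and B' → α B' | ε.

S → else | if if | A else B; B → if else B' | if else else B'; A → if else | if B A; B' → if B' | if else B' | ε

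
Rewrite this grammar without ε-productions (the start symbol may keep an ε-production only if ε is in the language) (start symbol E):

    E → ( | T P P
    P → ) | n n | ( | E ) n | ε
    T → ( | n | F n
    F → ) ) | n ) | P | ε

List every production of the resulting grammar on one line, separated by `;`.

Nullable nonterminals: {F, P}.
ε ∉ L(G), so no ε-production is kept.
Add the nullable-subset variants: E → T P P gives T P P | T P | T.

E → ( | T P P | T P | T; P → ) | n n | ( | E ) n; T → ( | n | F n; F → ) ) | n ) | P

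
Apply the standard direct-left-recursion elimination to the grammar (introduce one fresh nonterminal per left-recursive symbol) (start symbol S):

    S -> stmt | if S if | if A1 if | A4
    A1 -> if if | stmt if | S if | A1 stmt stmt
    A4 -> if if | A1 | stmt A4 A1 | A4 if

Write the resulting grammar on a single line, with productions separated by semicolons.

Left recursion appears on A1, A4.
For A1: α = {stmt stmt}, β = {if if, stmt if, S if}. Rewrite as A1 → β A1' and A1' → α A1' | ε.
For A4: α = {if}, β = {if if, A1, stmt A4 A1}. Rewrite as A4 → β A4' and A4' → α A4' | ε.

S -> stmt | if S if | if A1 if | A4; A1 -> if if A1' | stmt if A1' | S if A1'; A4 -> if if A4' | A1 A4' | stmt A4 A1 A4'; A1' -> stmt stmt A1' | eps; A4' -> if A4' | eps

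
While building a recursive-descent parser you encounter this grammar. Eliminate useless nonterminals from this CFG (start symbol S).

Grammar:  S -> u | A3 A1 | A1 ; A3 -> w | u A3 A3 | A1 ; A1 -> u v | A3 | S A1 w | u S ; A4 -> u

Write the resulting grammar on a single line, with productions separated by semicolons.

S -> u | A3 A1 | A1; A3 -> w | u A3 A3 | A1; A1 -> u v | A3 | S A1 w | u S

Generating nonterminals: {A1, A3, A4, S}.
Reachable from S after that: {A1, A3, S}.
Removed useless symbols: {A4} and every production mentioning them.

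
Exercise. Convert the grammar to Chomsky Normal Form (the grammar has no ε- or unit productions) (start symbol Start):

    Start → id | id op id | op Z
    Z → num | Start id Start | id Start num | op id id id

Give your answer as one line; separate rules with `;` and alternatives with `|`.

Start → id | X1 Y1 | X2 Z; Z → num | Start Y2 | X1 Y3 | X2 Y4; X1 → id; X2 → op; X3 → num; Y1 → X2 X1; Y2 → X1 Start; Y3 → Start X3; Y4 → X1 Y5; Y5 → X1 X1

Introduce a nonterminal for each terminal appearing in a rule of length ≥ 2: X1 → id, X2 → op, X3 → num.
Binarize each right-hand side of length ≥ 3 by chaining fresh nonterminals (Y1, Y2, …): affected rules were Start → X1 X2 X1; Z → Start X1 Start; Z → X1 Start X3; Z → X2 X1 X1 X1.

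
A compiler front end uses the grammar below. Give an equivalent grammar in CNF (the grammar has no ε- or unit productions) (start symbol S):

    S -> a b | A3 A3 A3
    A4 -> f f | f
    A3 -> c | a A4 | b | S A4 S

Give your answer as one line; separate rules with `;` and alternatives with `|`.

S -> X1 X2 | A3 Y1; A4 -> X3 X3 | f; A3 -> c | X1 A4 | b | S Y2; X1 -> a; X2 -> b; X3 -> f; Y1 -> A3 A3; Y2 -> A4 S

Introduce a nonterminal for each terminal appearing in a rule of length ≥ 2: X1 → a, X2 → b, X3 → f.
Binarize each right-hand side of length ≥ 3 by chaining fresh nonterminals (Y1, Y2, …): affected rules were S → A3 A3 A3; A3 → S A4 S.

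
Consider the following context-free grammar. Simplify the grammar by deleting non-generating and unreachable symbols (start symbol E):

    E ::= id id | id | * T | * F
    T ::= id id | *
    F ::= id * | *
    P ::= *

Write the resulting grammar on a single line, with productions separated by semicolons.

E ::= id id | id | * T | * F; T ::= id id | *; F ::= id * | *

Generating nonterminals: {E, F, P, T}.
Reachable from E after that: {E, F, T}.
Removed useless symbols: {P} and every production mentioning them.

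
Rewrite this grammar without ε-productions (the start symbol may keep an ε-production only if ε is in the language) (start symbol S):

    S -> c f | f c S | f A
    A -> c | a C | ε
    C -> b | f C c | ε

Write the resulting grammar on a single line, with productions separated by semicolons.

Nullable nonterminals: {A, C}.
ε ∉ L(G), so no ε-production is kept.
For each production, add variants omitting each subset of nullable occurrences: S → f A gives f A | f. A → a C gives a C | a. C → f C c gives f C c | f c.

S -> c f | f c S | f A | f; A -> c | a C | a; C -> b | f C c | f c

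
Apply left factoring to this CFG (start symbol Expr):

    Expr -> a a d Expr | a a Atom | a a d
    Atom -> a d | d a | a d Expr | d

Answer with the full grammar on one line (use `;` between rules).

Expr has alternatives sharing prefix 'a a': factor to Expr → a a Expr1 with Expr1 → d Expr | Atom | d.
Atom has alternatives sharing prefix 'a d': factor to Atom → a d Atom1 with Atom1 → ε | Expr.
Atom has alternatives sharing prefix 'd': factor to Atom → d Atom2 with Atom2 → a | ε.
Expr1 has alternatives sharing prefix 'd': factor to Expr1 → d Expr11 with Expr11 → Expr | ε.

Expr -> a a Expr1; Atom -> a d Atom1 | d Atom2; Expr1 -> Atom | d Expr11; Atom1 -> epsilon | Expr; Atom2 -> a | epsilon; Expr11 -> Expr | epsilon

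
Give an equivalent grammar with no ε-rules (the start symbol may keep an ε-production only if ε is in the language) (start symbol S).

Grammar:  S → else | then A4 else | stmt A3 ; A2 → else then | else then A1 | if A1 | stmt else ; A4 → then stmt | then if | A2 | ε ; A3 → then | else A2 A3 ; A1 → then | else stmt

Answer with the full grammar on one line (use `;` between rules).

The nullable symbols are {A4}.
ε ∉ L(G), so no ε-production is kept.
Expand every rule over subsets of its nullable positions: S → then A4 else gives then A4 else | then else.

S → else | then A4 else | then else | stmt A3; A2 → else then | else then A1 | if A1 | stmt else; A4 → then stmt | then if | A2; A3 → then | else A2 A3; A1 → then | else stmt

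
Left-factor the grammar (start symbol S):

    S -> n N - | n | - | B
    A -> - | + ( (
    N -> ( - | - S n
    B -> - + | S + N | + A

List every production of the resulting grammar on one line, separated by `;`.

S has alternatives sharing prefix 'n': factor to S → n S' with S' → N - | ε.

S -> - | B | n S'; A -> - | + ( (; N -> ( - | - S n; B -> - + | S + N | + A; S' -> N - | epsilon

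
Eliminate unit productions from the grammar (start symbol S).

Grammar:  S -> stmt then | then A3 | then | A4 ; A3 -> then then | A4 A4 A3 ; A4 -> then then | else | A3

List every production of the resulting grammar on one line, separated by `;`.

Unit pairs: A4 ⇒* {A3}; S ⇒* {A3, A4}.
For every A with A ⇒* B via unit rules, add B's non-unit alternatives to A; then delete every rule of the form X → Y.

S -> then then | else | stmt then | then A3 | then | A4 A4 A3; A3 -> then then | A4 A4 A3; A4 -> then then | else | A4 A4 A3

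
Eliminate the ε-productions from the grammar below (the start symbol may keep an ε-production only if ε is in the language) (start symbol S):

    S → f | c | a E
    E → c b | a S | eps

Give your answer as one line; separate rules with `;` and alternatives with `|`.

Nullable set = {E}.
ε ∉ L(G), so no ε-production is kept.
For each production, add variants omitting each subset of nullable occurrences: S → a E gives a E | a.

S → f | c | a E | a; E → c b | a S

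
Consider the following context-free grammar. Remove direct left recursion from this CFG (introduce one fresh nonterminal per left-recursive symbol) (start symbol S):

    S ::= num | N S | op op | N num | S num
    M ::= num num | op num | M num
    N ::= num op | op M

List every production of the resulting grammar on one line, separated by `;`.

S, M are directly left-recursive.
For S: α = {num}, β = {num, N S, op op, N num}. Rewrite as S → β S' and S' → α S' | ε.
For M: α = {num}, β = {num num, op num}. Rewrite as M → β M' and M' → α M' | ε.

S ::= num S' | N S S' | op op S' | N num S'; M ::= num num M' | op num M'; N ::= num op | op M; S' ::= num S' | ε; M' ::= num M' | ε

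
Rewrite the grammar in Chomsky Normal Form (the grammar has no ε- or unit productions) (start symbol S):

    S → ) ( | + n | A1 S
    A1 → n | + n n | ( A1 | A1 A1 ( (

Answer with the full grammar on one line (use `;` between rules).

Introduce a nonterminal for each terminal appearing in a rule of length ≥ 2: X1 → ), X2 → (, X3 → +, X4 → n.
Binarize each right-hand side of length ≥ 3 by chaining fresh nonterminals (Y1, Y2, …): affected rules were A1 → X3 X4 X4; A1 → A1 A1 X2 X2.

S → X1 X2 | X3 X4 | A1 S; A1 → n | X3 Y1 | X2 A1 | A1 Y2; X1 → ); X2 → (; X3 → +; X4 → n; Y1 → X4 X4; Y2 → A1 Y3; Y3 → X2 X2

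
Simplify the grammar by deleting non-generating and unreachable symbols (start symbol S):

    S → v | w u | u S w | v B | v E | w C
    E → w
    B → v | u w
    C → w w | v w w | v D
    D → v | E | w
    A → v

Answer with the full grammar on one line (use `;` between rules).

Generating nonterminals: {A, B, C, D, E, S}.
Reachable from S after that: {B, C, D, E, S}.
Removed useless symbols: {A} and every production mentioning them.

S → v | w u | u S w | v B | v E | w C; E → w; B → v | u w; C → w w | v w w | v D; D → v | E | w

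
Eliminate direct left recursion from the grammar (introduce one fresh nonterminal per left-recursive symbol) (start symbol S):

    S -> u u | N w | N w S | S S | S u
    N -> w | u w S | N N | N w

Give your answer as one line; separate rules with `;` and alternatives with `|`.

Left recursion appears on S, N.
For S: α = {S, u}, β = {u u, N w, N w S}. Rewrite as S → β S' and S' → α S' | ε.
For N: α = {N, w}, β = {w, u w S}. Rewrite as N → β N' and N' → α N' | ε.

S -> u u S' | N w S' | N w S S'; N -> w N' | u w S N'; S' -> S S' | u S' | ε; N' -> N N' | w N' | ε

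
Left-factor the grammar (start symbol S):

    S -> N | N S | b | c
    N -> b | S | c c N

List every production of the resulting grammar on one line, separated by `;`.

S has alternatives sharing prefix 'N': factor to S → N S' with S' → ε | S.

S -> b | c | N S'; N -> b | S | c c N; S' -> ε | S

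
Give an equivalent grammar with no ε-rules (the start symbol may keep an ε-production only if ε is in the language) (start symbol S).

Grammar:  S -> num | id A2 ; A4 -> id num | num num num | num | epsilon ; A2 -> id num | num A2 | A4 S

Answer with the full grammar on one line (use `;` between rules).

Nullable set = {A4}.
ε ∉ L(G), so no ε-production is kept.
Expand every rule over subsets of its nullable positions: A2 → A4 S gives A4 S | S.

S -> num | id A2; A4 -> id num | num num num | num; A2 -> id num | num A2 | A4 S | S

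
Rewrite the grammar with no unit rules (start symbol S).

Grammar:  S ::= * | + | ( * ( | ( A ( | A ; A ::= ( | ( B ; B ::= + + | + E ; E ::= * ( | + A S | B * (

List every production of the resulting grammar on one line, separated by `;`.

S ::= * | + | ( * ( | ( A ( | ( | ( B; A ::= ( | ( B; B ::= + + | + E; E ::= * ( | + A S | B * (

Unit pairs: S ⇒* {A}.
Replace each nonterminal's rules with the union of the non-unit rules of every nonterminal it unit-derives.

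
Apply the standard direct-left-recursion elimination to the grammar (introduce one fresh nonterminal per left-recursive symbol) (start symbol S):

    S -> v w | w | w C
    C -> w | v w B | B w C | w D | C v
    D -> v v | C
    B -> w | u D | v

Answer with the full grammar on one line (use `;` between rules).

S -> v w | w | w C; C -> w C' | v w B C' | B w C C' | w D C'; D -> v v | C; B -> w | u D | v; C' -> v C' | ε

Left recursion appears on C.
For C: α = {v}, β = {w, v w B, B w C, w D}. Rewrite as C → β C' and C' → α C' | ε.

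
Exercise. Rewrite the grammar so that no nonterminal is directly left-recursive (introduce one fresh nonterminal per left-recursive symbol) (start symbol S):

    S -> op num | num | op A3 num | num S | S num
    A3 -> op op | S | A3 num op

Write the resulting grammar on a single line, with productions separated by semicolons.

S -> op num S' | num S' | op A3 num S' | num S S'; A3 -> op op A3' | S A3'; S' -> num S' | ε; A3' -> num op A3' | ε

Directly left-recursive nonterminals: S, A3.
For S: α = {num}, β = {op num, num, op A3 num, num S}. Rewrite as S → β S' and S' → α S' | ε.
For A3: α = {num op}, β = {op op, S}. Rewrite as A3 → β A3' and A3' → α A3' | ε.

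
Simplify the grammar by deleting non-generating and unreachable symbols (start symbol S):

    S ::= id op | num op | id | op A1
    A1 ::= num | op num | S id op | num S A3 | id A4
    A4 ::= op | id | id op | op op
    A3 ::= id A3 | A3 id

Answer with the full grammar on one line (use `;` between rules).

S ::= id op | num op | id | op A1; A1 ::= num | op num | S id op | id A4; A4 ::= op | id | id op | op op

Generating nonterminals: {A1, A4, S}.
Reachable from S after that: {A1, A4, S}.
Removed useless symbols: {A3} and every production mentioning them.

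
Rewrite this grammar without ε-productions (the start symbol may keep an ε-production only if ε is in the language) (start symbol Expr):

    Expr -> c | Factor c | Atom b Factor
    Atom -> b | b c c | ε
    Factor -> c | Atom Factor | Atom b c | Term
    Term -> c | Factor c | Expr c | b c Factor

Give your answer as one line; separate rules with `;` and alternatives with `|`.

Nullable nonterminals: {Atom}.
ε ∉ L(G), so no ε-production is kept.
Add the nullable-subset variants: Expr → Atom b Factor gives Atom b Factor | b Factor. Factor → Atom b c gives Atom b c | b c.

Expr -> c | Factor c | Atom b Factor | b Factor; Atom -> b | b c c; Factor -> c | Atom Factor | Atom b c | b c | Term; Term -> c | Factor c | Expr c | b c Factor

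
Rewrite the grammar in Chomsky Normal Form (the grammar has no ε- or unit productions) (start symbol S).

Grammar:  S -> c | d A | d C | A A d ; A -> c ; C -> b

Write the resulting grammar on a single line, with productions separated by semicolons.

S -> c | X1 A | X1 C | A Y1; A -> c; C -> b; X1 -> d; Y1 -> A X1

Introduce a nonterminal for each terminal appearing in a rule of length ≥ 2: X1 → d.
Binarize each right-hand side of length ≥ 3 by chaining fresh nonterminals (Y1, Y2, …): affected rules were S → A A X1.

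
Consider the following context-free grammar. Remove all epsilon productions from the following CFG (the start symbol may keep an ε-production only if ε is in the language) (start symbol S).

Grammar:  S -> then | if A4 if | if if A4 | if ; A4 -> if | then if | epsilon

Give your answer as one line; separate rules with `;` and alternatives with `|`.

Nullable nonterminals: {A4}.
ε ∉ L(G), so no ε-production is kept.
For each production, add variants omitting each subset of nullable occurrences: S → if A4 if gives if A4 if | if if.

S -> then | if A4 if | if if | if if A4 | if; A4 -> if | then if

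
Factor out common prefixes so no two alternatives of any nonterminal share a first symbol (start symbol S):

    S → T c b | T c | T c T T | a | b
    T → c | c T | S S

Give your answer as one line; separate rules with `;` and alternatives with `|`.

S → a | b | T c S'; T → S S | c T'; S' → b | epsilon | T T; T' → epsilon | T

S has alternatives sharing prefix 'T c': factor to S → T c S' with S' → b | ε | T T.
T has alternatives sharing prefix 'c': factor to T → c T' with T' → ε | T.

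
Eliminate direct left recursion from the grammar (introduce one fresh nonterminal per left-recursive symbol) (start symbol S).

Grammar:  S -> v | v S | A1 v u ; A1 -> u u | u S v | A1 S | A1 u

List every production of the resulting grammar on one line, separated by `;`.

Directly left-recursive nonterminal: A1.
For A1: α = {S, u}, β = {u u, u S v}. Rewrite as A1 → β A1' and A1' → α A1' | ε.

S -> v | v S | A1 v u; A1 -> u u A1' | u S v A1'; A1' -> S A1' | u A1' | eps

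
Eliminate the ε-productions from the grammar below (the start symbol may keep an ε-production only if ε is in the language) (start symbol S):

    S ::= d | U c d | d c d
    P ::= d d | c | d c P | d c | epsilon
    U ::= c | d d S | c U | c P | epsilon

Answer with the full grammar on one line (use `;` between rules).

Nullable set = {P, U}.
ε ∉ L(G), so no ε-production is kept.
Add the nullable-subset variants: S → U c d gives U c d | c d. P → d c P gives d c P | d c.

S ::= d | U c d | c d | d c d; P ::= d d | c | d c P | d c; U ::= c | d d S | c U | c P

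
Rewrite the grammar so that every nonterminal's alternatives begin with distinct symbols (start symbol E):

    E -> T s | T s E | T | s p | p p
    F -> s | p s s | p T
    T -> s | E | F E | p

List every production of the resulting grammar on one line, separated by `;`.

E -> s p | p p | T E'; F -> s | p F'; T -> s | E | F E | p; E' -> ε | s E''; F' -> s s | T; E'' -> ε | E

E has alternatives sharing prefix 'T': factor to E → T E' with E' → s | s E | ε.
F has alternatives sharing prefix 'p': factor to F → p F' with F' → s s | T.
E' has alternatives sharing prefix 's': factor to E' → s E'' with E'' → ε | E.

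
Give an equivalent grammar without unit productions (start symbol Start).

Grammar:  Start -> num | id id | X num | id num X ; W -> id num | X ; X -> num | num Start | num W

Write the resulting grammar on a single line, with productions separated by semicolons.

Start -> num | id id | X num | id num X; W -> num | num Start | num W | id num; X -> num | num Start | num W

Unit pairs: W ⇒* {X}.
For each unit pair (A, B), copy every non-unit production of B to A, then drop all unit productions.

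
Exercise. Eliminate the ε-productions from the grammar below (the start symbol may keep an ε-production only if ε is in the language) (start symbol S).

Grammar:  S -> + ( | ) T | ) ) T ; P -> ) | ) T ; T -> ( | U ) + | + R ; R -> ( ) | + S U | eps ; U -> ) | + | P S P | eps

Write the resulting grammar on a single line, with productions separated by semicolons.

Nullable set = {R, U}.
ε ∉ L(G), so no ε-production is kept.
For each production, add variants omitting each subset of nullable occurrences: T → U ) + gives U ) + | ) +. T → + R gives + R | +. R → + S U gives + S U | + S.

S -> + ( | ) T | ) ) T; P -> ) | ) T; T -> ( | U ) + | ) + | + R | +; R -> ( ) | + S U | + S; U -> ) | + | P S P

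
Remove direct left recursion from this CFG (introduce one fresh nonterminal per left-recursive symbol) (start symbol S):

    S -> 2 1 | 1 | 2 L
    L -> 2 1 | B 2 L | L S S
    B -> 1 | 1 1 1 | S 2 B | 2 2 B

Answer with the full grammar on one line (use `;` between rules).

S -> 2 1 | 1 | 2 L; L -> 2 1 L' | B 2 L L'; B -> 1 | 1 1 1 | S 2 B | 2 2 B; L' -> S S L' | ε

Directly left-recursive nonterminal: L.
For L: α = {S S}, β = {2 1, B 2 L}. Rewrite as L → β L' and L' → α L' | ε.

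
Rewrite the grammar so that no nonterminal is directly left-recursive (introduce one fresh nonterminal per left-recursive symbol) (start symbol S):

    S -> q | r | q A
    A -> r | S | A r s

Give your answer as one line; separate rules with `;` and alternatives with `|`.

Directly left-recursive nonterminal: A.
For A: α = {r s}, β = {r, S}. Rewrite as A → β A' and A' → α A' | ε.

S -> q | r | q A; A -> r A' | S A'; A' -> r s A' | epsilon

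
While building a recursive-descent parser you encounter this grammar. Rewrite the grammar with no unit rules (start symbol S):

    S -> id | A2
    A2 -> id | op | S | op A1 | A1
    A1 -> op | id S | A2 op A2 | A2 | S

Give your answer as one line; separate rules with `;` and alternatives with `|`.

Unit pairs: A1 ⇒* {A2, S}; A2 ⇒* {A1, S}; S ⇒* {A1, A2}.
For every A with A ⇒* B via unit rules, add B's non-unit alternatives to A; then delete every rule of the form X → Y.

S -> id | op | op A1 | id S | A2 op A2; A2 -> id | op | op A1 | id S | A2 op A2; A1 -> id | op | op A1 | id S | A2 op A2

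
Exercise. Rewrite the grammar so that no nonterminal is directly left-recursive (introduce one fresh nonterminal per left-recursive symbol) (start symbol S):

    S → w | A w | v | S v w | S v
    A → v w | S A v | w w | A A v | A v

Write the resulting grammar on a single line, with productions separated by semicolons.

Left recursion appears on S, A.
For S: α = {v w, v}, β = {w, A w, v}. Rewrite as S → β S' and S' → α S' | ε.
For A: α = {A v, v}, β = {v w, S A v, w w}. Rewrite as A → β A' and A' → α A' | ε.

S → w S' | A w S' | v S'; A → v w A' | S A v A' | w w A'; S' → v w S' | v S' | ε; A' → A v A' | v A' | ε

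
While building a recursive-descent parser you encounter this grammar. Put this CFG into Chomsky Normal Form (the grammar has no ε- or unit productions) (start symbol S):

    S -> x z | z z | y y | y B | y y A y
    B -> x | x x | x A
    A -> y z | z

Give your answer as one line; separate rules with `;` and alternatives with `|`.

S -> X1 X2 | X2 X2 | X3 X3 | X3 B | X3 Y1; B -> x | X1 X1 | X1 A; A -> X3 X2 | z; X1 -> x; X2 -> z; X3 -> y; Y1 -> X3 Y2; Y2 -> A X3

Introduce a nonterminal for each terminal appearing in a rule of length ≥ 2: X1 → x, X2 → z, X3 → y.
Binarize each right-hand side of length ≥ 3 by chaining fresh nonterminals (Y1, Y2, …): affected rules were S → X3 X3 A X3.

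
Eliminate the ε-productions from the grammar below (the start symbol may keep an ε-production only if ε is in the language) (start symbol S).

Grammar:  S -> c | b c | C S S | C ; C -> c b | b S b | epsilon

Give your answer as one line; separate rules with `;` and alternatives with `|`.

The nullable symbols are {C, S}.
ε ∈ L(G) since S is nullable, so keep S → ε.
Expand every rule over subsets of its nullable positions: S → C S S gives C S S | C S | C | S S. C → b S b gives b S b | b b.

S -> c | b c | C S S | C S | C | S S | ε; C -> c b | b S b | b b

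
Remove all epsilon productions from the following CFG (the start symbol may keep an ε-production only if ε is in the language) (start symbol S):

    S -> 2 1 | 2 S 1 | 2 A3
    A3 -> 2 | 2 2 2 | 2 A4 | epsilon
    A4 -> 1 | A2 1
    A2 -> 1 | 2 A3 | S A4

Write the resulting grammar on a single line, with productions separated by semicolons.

S -> 2 1 | 2 S 1 | 2 A3 | 2; A3 -> 2 | 2 2 2 | 2 A4; A4 -> 1 | A2 1; A2 -> 1 | 2 A3 | 2 | S A4

The nullable symbols are {A3}.
ε ∉ L(G), so no ε-production is kept.
Expand every rule over subsets of its nullable positions: S → 2 A3 gives 2 A3 | 2. A2 → 2 A3 gives 2 A3 | 2.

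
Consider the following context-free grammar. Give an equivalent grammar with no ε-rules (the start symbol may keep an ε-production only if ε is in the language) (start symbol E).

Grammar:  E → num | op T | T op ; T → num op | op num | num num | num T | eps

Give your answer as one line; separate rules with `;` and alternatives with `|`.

Nullable set = {T}.
ε ∉ L(G), so no ε-production is kept.
Add the nullable-subset variants: E → op T gives op T | op. T → num T gives num T | num.

E → num | op T | op | T op; T → num op | op num | num num | num T | num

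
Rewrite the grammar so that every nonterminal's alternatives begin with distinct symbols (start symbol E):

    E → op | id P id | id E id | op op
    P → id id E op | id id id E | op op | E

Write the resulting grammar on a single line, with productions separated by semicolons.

E has alternatives sharing prefix 'op': factor to E → op E' with E' → ε | op.
E has alternatives sharing prefix 'id': factor to E → id E'' with E'' → P id | E id.
P has alternatives sharing prefix 'id id': factor to P → id id P' with P' → E op | id E.

E → op E' | id E''; P → op op | E | id id P'; E' → ε | op; E'' → P id | E id; P' → E op | id E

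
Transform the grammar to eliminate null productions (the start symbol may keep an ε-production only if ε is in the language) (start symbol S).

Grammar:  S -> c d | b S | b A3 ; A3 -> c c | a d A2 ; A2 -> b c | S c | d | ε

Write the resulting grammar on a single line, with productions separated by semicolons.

S -> c d | b S | b A3; A3 -> c c | a d A2 | a d; A2 -> b c | S c | d

The nullable symbols are {A2}.
ε ∉ L(G), so no ε-production is kept.
Expand every rule over subsets of its nullable positions: A3 → a d A2 gives a d A2 | a d.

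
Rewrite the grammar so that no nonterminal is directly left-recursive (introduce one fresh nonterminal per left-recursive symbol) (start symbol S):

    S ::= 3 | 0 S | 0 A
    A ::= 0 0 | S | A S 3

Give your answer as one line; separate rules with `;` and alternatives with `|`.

Directly left-recursive nonterminal: A.
For A: α = {S 3}, β = {0 0, S}. Rewrite as A → β A' and A' → α A' | ε.

S ::= 3 | 0 S | 0 A; A ::= 0 0 A' | S A'; A' ::= S 3 A' | eps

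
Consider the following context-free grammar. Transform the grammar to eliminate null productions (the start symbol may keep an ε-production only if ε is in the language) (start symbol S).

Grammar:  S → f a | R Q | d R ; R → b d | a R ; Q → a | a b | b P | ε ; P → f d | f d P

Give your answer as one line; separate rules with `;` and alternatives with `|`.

Nullable nonterminals: {Q}.
ε ∉ L(G), so no ε-production is kept.
Expand every rule over subsets of its nullable positions: S → R Q gives R Q | R.

S → f a | R Q | R | d R; R → b d | a R; Q → a | a b | b P; P → f d | f d P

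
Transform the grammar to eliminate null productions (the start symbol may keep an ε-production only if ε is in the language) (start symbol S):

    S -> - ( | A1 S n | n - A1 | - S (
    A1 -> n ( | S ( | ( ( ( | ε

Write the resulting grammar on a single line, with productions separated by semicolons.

Nullable set = {A1}.
ε ∉ L(G), so no ε-production is kept.
Expand every rule over subsets of its nullable positions: S → A1 S n gives A1 S n | S n. S → n - A1 gives n - A1 | n -.

S -> - ( | A1 S n | S n | n - A1 | n - | - S (; A1 -> n ( | S ( | ( ( (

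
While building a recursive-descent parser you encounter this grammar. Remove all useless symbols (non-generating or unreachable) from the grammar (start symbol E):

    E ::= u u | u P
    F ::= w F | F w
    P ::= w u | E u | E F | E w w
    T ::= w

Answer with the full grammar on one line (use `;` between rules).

E ::= u u | u P; P ::= w u | E u | E w w

Generating nonterminals: {E, P, T}.
Reachable from E after that: {E, P}.
Removed useless symbols: {F, T} and every production mentioning them.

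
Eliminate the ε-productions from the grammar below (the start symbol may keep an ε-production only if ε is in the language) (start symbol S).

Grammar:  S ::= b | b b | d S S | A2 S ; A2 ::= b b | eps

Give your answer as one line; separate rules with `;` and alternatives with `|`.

Nullable nonterminals: {A2}.
ε ∉ L(G), so no ε-production is kept.

S ::= b | b b | d S S | A2 S; A2 ::= b b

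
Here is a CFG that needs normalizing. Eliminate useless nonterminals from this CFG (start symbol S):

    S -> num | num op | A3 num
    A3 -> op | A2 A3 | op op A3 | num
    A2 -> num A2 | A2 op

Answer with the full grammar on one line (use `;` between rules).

S -> num | num op | A3 num; A3 -> op | op op A3 | num

Generating nonterminals: {A3, S}.
Reachable from S after that: {A3, S}.
Removed useless symbols: {A2} and every production mentioning them.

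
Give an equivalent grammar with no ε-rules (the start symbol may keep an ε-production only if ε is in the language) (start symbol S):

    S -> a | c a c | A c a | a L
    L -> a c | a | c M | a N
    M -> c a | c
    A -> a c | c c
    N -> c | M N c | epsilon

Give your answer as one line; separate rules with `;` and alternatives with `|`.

Nullable nonterminals: {N}.
ε ∉ L(G), so no ε-production is kept.
Expand every rule over subsets of its nullable positions: N → M N c gives M N c | M c.

S -> a | c a c | A c a | a L; L -> a c | a | c M | a N; M -> c a | c; A -> a c | c c; N -> c | M N c | M c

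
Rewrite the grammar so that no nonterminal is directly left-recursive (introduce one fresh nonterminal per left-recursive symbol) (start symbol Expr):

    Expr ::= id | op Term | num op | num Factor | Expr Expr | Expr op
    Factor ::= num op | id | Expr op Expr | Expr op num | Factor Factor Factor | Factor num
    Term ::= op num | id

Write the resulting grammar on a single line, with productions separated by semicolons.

Directly left-recursive nonterminals: Expr, Factor.
For Expr: α = {Expr, op}, β = {id, op Term, num op, num Factor}. Rewrite as Expr → β Expr1 and Expr1 → α Expr1 | ε.
For Factor: α = {Factor Factor, num}, β = {num op, id, Expr op Expr, Expr op num}. Rewrite as Factor → β Factor1 and Factor1 → α Factor1 | ε.

Expr ::= id Expr1 | op Term Expr1 | num op Expr1 | num Factor Expr1; Factor ::= num op Factor1 | id Factor1 | Expr op Expr Factor1 | Expr op num Factor1; Term ::= op num | id; Expr1 ::= Expr Expr1 | op Expr1 | ε; Factor1 ::= Factor Factor Factor1 | num Factor1 | ε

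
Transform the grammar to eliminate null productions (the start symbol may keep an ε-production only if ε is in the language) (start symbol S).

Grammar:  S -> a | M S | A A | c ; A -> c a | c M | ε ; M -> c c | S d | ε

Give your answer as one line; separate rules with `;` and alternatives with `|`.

Nullable set = {A, M, S}.
ε ∈ L(G) since S is nullable, so keep S → ε.
For each production, add variants omitting each subset of nullable occurrences: S → M S gives M S | M. S → A A gives A A | A. A → c M gives c M | c. M → S d gives S d | d.

S -> a | M S | M | A A | A | c | ε; A -> c a | c M | c; M -> c c | S d | d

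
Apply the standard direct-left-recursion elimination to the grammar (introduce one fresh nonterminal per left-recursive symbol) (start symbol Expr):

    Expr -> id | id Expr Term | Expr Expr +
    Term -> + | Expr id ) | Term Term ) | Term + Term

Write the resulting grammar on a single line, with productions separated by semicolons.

Expr, Term are directly left-recursive.
For Expr: α = {Expr +}, β = {id, id Expr Term}. Rewrite as Expr → β Expr1 and Expr1 → α Expr1 | ε.
For Term: α = {Term ), + Term}, β = {+, Expr id )}. Rewrite as Term → β Term1 and Term1 → α Term1 | ε.

Expr -> id Expr1 | id Expr Term Expr1; Term -> + Term1 | Expr id ) Term1; Expr1 -> Expr + Expr1 | ε; Term1 -> Term ) Term1 | + Term Term1 | ε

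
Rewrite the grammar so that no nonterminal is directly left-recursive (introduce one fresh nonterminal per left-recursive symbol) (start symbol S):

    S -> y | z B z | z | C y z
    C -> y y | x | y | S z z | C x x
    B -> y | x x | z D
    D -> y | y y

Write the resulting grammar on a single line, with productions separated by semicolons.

S -> y | z B z | z | C y z; C -> y y C' | x C' | y C' | S z z C'; B -> y | x x | z D; D -> y | y y; C' -> x x C' | ε

Directly left-recursive nonterminal: C.
For C: α = {x x}, β = {y y, x, y, S z z}. Rewrite as C → β C' and C' → α C' | ε.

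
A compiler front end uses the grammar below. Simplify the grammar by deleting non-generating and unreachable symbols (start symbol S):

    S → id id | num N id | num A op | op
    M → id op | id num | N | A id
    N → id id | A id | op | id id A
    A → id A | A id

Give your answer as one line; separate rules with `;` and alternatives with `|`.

Generating nonterminals: {M, N, S}.
Reachable from S after that: {N, S}.
Removed useless symbols: {A, M} and every production mentioning them.

S → id id | num N id | op; N → id id | op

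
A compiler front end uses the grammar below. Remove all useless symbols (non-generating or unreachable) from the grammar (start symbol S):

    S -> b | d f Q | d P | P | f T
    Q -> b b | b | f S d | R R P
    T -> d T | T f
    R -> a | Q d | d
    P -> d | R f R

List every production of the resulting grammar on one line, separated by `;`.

Generating nonterminals: {P, Q, R, S}.
Reachable from S after that: {P, Q, R, S}.
Removed useless symbols: {T} and every production mentioning them.

S -> b | d f Q | d P | P; Q -> b b | b | f S d | R R P; R -> a | Q d | d; P -> d | R f R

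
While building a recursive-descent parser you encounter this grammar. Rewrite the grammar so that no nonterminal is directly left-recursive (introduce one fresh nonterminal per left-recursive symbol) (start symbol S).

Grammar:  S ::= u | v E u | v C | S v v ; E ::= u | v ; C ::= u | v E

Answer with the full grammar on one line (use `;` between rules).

S ::= u S' | v E u S' | v C S'; E ::= u | v; C ::= u | v E; S' ::= v v S' | ε

S is directly left-recursive.
For S: α = {v v}, β = {u, v E u, v C}. Rewrite as S → β S' and S' → α S' | ε.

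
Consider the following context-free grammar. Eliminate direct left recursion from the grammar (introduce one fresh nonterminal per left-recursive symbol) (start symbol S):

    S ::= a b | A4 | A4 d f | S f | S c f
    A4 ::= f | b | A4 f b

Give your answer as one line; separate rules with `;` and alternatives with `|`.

S, A4 are directly left-recursive.
For S: α = {f, c f}, β = {a b, A4, A4 d f}. Rewrite as S → β S' and S' → α S' | ε.
For A4: α = {f b}, β = {f, b}. Rewrite as A4 → β A4' and A4' → α A4' | ε.

S ::= a b S' | A4 S' | A4 d f S'; A4 ::= f A4' | b A4'; S' ::= f S' | c f S' | ε; A4' ::= f b A4' | ε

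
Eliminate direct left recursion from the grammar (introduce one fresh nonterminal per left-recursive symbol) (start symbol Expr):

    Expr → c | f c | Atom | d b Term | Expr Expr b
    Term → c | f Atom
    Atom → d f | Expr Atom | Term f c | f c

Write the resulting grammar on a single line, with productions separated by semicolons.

Left recursion appears on Expr.
For Expr: α = {Expr b}, β = {c, f c, Atom, d b Term}. Rewrite as Expr → β Expr1 and Expr1 → α Expr1 | ε.

Expr → c Expr1 | f c Expr1 | Atom Expr1 | d b Term Expr1; Term → c | f Atom; Atom → d f | Expr Atom | Term f c | f c; Expr1 → Expr b Expr1 | ε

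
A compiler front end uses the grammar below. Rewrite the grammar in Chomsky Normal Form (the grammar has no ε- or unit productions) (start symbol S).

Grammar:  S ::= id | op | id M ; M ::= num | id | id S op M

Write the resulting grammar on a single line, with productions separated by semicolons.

Introduce a nonterminal for each terminal appearing in a rule of length ≥ 2: X1 → id, X2 → op.
Binarize each right-hand side of length ≥ 3 by chaining fresh nonterminals (Y1, Y2, …): affected rules were M → X1 S X2 M.

S ::= id | op | X1 M; M ::= num | id | X1 Y1; X1 ::= id; X2 ::= op; Y1 ::= S Y2; Y2 ::= X2 M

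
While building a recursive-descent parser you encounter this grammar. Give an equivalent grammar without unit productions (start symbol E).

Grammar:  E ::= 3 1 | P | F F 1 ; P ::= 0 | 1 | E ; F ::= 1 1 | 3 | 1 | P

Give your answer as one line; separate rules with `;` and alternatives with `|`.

E ::= 3 1 | F F 1 | 0 | 1; P ::= 3 1 | F F 1 | 0 | 1; F ::= 3 1 | F F 1 | 1 1 | 3 | 1 | 0

Unit pairs: E ⇒* {P}; F ⇒* {E, P}; P ⇒* {E}.
For each unit pair (A, B), copy every non-unit production of B to A, then drop all unit productions.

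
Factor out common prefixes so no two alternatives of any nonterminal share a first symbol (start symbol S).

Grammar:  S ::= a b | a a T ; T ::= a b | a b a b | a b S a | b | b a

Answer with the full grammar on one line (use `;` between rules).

S ::= a S'; T ::= a b T' | b T''; S' ::= b | a T; T' ::= ε | a b | S a; T'' ::= ε | a

S has alternatives sharing prefix 'a': factor to S → a S' with S' → b | a T.
T has alternatives sharing prefix 'a b': factor to T → a b T' with T' → ε | a b | S a.
T has alternatives sharing prefix 'b': factor to T → b T'' with T'' → ε | a.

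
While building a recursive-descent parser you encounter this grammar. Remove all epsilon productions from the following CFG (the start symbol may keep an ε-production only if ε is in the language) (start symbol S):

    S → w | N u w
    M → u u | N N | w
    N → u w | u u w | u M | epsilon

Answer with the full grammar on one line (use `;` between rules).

Nullable nonterminals: {M, N}.
ε ∉ L(G), so no ε-production is kept.
Expand every rule over subsets of its nullable positions: S → N u w gives N u w | u w. M → N N gives N N | N. N → u M gives u M | u.

S → w | N u w | u w; M → u u | N N | N | w; N → u w | u u w | u M | u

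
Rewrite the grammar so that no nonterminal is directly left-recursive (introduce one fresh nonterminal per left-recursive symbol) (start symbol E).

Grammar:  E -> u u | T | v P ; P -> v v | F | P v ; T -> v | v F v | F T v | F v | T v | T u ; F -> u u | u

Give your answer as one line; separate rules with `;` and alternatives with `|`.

P, T are directly left-recursive.
For P: α = {v}, β = {v v, F}. Rewrite as P → β P' and P' → α P' | ε.
For T: α = {v, u}, β = {v, v F v, F T v, F v}. Rewrite as T → β T' and T' → α T' | ε.

E -> u u | T | v P; P -> v v P' | F P'; T -> v T' | v F v T' | F T v T' | F v T'; F -> u u | u; P' -> v P' | ε; T' -> v T' | u T' | ε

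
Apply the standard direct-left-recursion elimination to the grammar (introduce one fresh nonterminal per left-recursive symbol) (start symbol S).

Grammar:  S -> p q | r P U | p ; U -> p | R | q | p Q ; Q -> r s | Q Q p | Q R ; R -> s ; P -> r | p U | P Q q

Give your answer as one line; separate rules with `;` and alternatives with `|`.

S -> p q | r P U | p; U -> p | R | q | p Q; Q -> r s Q'; R -> s; P -> r P' | p U P'; Q' -> Q p Q' | R Q' | ε; P' -> Q q P' | ε

Left recursion appears on Q, P.
For Q: α = {Q p, R}, β = {r s}. Rewrite as Q → β Q' and Q' → α Q' | ε.
For P: α = {Q q}, β = {r, p U}. Rewrite as P → β P' and P' → α P' | ε.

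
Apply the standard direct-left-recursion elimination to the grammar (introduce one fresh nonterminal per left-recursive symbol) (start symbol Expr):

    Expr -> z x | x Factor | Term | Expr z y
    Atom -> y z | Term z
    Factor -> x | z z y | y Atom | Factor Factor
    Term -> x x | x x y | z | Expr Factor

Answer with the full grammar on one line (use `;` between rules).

Directly left-recursive nonterminals: Expr, Factor.
For Expr: α = {z y}, β = {z x, x Factor, Term}. Rewrite as Expr → β Expr1 and Expr1 → α Expr1 | ε.
For Factor: α = {Factor}, β = {x, z z y, y Atom}. Rewrite as Factor → β Factor1 and Factor1 → α Factor1 | ε.

Expr -> z x Expr1 | x Factor Expr1 | Term Expr1; Atom -> y z | Term z; Factor -> x Factor1 | z z y Factor1 | y Atom Factor1; Term -> x x | x x y | z | Expr Factor; Expr1 -> z y Expr1 | ε; Factor1 -> Factor Factor1 | ε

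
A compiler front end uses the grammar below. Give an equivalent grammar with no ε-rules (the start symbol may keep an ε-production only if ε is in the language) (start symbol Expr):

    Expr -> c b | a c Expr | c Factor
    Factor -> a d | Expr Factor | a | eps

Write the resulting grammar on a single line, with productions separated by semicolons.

Nullable set = {Factor}.
ε ∉ L(G), so no ε-production is kept.
For each production, add variants omitting each subset of nullable occurrences: Expr → c Factor gives c Factor | c. Factor → Expr Factor gives Expr Factor | Expr.

Expr -> c b | a c Expr | c Factor | c; Factor -> a d | Expr Factor | Expr | a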